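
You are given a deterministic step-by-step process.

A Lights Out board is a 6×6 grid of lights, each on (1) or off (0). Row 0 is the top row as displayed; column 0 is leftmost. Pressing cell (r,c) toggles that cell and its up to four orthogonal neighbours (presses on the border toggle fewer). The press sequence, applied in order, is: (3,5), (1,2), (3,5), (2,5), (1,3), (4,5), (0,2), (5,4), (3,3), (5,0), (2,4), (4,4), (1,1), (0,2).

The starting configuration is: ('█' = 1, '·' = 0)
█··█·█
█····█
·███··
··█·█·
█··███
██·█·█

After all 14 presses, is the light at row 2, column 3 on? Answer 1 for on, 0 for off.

[0] █··█·█
█····█
·███··
··█·█·
█··███
██·█·█
[1] █··█·█
█····█
·███·█
··█··█
█··██·
██·█·█
[2] █·██·█
████·█
·█·█·█
··█··█
█··██·
██·█·█
[3] █·██·█
████·█
·█·█··
··█·█·
█··███
██·█·█
[4] █·██·█
████··
·█·███
··█·██
█··███
██·█·█
[5] █·█··█
██··█·
·█··██
··█·██
█··███
██·█·█
[6] █·█··█
██··█·
·█··██
··█·█·
█··█··
██·█··
[7] ██·█·█
███·█·
·█··██
··█·█·
█··█··
██·█··
[8] ██·█·█
███·█·
·█··██
··█·█·
█··██·
██··██
[9] ██·█·█
███·█·
·█·███
···█··
█···█·
██··██
[10] ██·█·█
███·█·
·█·███
···█··
····█·
····██
[11] ██·█·█
███···
·█····
···██·
····█·
····██
[12] ██·█·█
███···
·█····
···█··
···█·█
·····█
[13] █··█·█
······
······
···█··
···█·█
·····█
[14] ███··█
··█···
······
···█··
···█·█
·····█

0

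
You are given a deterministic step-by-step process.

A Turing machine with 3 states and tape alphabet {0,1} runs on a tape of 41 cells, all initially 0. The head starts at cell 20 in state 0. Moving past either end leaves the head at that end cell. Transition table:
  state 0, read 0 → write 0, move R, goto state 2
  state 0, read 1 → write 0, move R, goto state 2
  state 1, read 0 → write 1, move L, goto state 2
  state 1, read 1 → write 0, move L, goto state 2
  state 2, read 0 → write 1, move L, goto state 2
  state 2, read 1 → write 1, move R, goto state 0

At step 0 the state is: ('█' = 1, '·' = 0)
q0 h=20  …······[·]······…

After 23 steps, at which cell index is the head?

gen 0: q0 h=20  …······[·]······…
gen 1: q2 h=21  …······[·]······…
gen 2: q2 h=20  …······[·]█·····…
gen 3: q2 h=19  …······[·]██····…
gen 4: q2 h=18  …······[·]███···…
gen 5: q2 h=17  …······[·]████··…
gen 6: q2 h=16  …······[·]█████·…
gen 7: q2 h=15  …······[·]██████…
gen 8: q2 h=14  …······[·]██████…
gen 9: q2 h=13  …······[·]██████…
gen 10: q2 h=12  …······[·]██████…
gen 11: q2 h=11  …······[·]██████…
gen 12: q2 h=10  …······[·]██████…
gen 13: q2 h= 9  …······[·]██████…
gen 14: q2 h= 8  …······[·]██████…
gen 15: q2 h= 7  …······[·]██████…
gen 16: q2 h= 6  |······[·]██████…
gen 17: q2 h= 5  |·····[·]██████…
gen 18: q2 h= 4  |····[·]██████…
gen 19: q2 h= 3  |···[·]██████…
gen 20: q2 h= 2  |··[·]██████…
gen 21: q2 h= 1  |·[·]██████…
gen 22: q2 h= 0  |[·]██████…
gen 23: q2 h= 0  |[█]██████…

0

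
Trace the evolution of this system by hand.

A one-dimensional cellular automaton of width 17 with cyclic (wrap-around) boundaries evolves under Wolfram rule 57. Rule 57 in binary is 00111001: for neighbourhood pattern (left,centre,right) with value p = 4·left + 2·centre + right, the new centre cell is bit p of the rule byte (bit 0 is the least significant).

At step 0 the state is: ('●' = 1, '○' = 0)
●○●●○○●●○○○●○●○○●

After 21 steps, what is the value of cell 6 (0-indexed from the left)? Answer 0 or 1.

1

[0] ●○●●○○●●○○○●○●○○●
[1] ○●●○●○●○●●○○●○●○●
[2] ●●○●○●○●●○●○○●○●○
[3] ●○●○●○●●○●○●○○●○●
[4] ○●○●○●●○●○●○●○○●●
[5] ●○●○●●○●○●○●○●○●○
[6] ○●○●●○●○●○●○●○●○●
[7] ●○●●○●○●○●○●○●○●○
[8] ○●●○●○●○●○●○●○●○●
[9] ●●○●○●○●○●○●○●○●○
[10] ●○●○●○●○●○●○●○●○●
[11] ○●○●○●○●○●○●○●○●●
[12] ●○●○●○●○●○●○●○●●○
[13] ○●○●○●○●○●○●○●●○●
[14] ●○●○●○●○●○●○●●○●○
[15] ○●○●○●○●○●○●●○●○●
[16] ●○●○●○●○●○●●○●○●○
[17] ○●○●○●○●○●●○●○●○●
[18] ●○●○●○●○●●○●○●○●○
[19] ○●○●○●○●●○●○●○●○●
[20] ●○●○●○●●○●○●○●○●○
[21] ○●○●○●●○●○●○●○●○●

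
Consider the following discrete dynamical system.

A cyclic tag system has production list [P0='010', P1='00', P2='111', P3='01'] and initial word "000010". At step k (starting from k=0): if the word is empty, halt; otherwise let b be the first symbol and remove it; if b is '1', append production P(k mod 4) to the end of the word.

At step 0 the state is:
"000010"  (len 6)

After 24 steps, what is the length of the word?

4

0) "000010"  (len 6)
1) "00010"  (len 5)
2) "0010"  (len 4)
3) "010"  (len 3)
4) "10"  (len 2)
5) "0010"  (len 4)
6) "010"  (len 3)
7) "10"  (len 2)
8) "001"  (len 3)
9) "01"  (len 2)
10) "1"  (len 1)
11) "111"  (len 3)
12) "1101"  (len 4)
13) "101010"  (len 6)
14) "0101000"  (len 7)
15) "101000"  (len 6)
16) "0100001"  (len 7)
17) "100001"  (len 6)
18) "0000100"  (len 7)
19) "000100"  (len 6)
20) "00100"  (len 5)
21) "0100"  (len 4)
22) "100"  (len 3)
23) "00111"  (len 5)
24) "0111"  (len 4)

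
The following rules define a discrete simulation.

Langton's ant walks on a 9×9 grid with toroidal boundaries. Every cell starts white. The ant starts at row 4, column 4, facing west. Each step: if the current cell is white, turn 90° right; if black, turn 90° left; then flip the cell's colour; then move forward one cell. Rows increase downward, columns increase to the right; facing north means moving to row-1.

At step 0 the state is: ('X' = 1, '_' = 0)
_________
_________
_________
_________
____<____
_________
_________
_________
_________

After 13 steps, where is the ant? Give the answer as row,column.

5,4

t=0: _________
_________
_________
_________
____<____
_________
_________
_________
_________
t=1: _________
_________
_________
____^____
____X____
_________
_________
_________
_________
t=2: _________
_________
_________
____X>___
____X____
_________
_________
_________
_________
t=3: _________
_________
_________
____XX___
____Xv___
_________
_________
_________
_________
t=4: _________
_________
_________
____XX___
____<X___
_________
_________
_________
_________
t=5: _________
_________
_________
____XX___
_____X___
____v____
_________
_________
_________
t=6: _________
_________
_________
____XX___
_____X___
___<X____
_________
_________
_________
t=7: _________
_________
_________
____XX___
___^_X___
___XX____
_________
_________
_________
t=8: _________
_________
_________
____XX___
___X>X___
___XX____
_________
_________
_________
t=9: _________
_________
_________
____XX___
___XXX___
___Xv____
_________
_________
_________
t=10: _________
_________
_________
____XX___
___XXX___
___X_>___
_________
_________
_________
t=11: _________
_________
_________
____XX___
___XXX___
___X_X___
_____v___
_________
_________
t=12: _________
_________
_________
____XX___
___XXX___
___X_X___
____<X___
_________
_________
t=13: _________
_________
_________
____XX___
___XXX___
___X^X___
____XX___
_________
_________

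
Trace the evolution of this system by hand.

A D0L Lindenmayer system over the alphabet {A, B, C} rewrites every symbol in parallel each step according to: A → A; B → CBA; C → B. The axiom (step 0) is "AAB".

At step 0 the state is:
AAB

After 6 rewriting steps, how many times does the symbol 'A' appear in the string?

22

gen 0: AAB
gen 1: AACBA
gen 2: AABCBAA
gen 3: AACBABCBAAA
gen 4: AABCBAACBABCBAAAA
gen 5: AACBABCBAAABCBAACBABCBAAAAA
gen 6: AABCBAACBABCBAAAACBABCBAAABCBAACBABCBAAAAAA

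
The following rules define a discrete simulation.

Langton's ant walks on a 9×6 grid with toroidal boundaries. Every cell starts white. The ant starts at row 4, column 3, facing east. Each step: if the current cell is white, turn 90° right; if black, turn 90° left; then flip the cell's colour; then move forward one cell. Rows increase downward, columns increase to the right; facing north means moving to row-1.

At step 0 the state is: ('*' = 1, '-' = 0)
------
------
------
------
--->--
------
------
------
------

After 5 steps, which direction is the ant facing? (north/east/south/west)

[0] ------
------
------
------
--->--
------
------
------
------
[1] ------
------
------
------
---*--
---v--
------
------
------
[2] ------
------
------
------
---*--
--<*--
------
------
------
[3] ------
------
------
------
--^*--
--**--
------
------
------
[4] ------
------
------
------
--*>--
--**--
------
------
------
[5] ------
------
------
---^--
--*---
--**--
------
------
------

north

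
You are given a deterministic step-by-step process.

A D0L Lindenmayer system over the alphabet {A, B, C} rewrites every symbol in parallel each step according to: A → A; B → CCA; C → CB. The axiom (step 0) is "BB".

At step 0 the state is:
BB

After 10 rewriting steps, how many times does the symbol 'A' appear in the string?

682

step 0: BB
step 1: CCACCA
step 2: CBCBACBCBA
step 3: CBCCACBCCAACBCCACBCCAA
step 4: CBCCACBCBACBCCACBCBAACBCCACBCBACBCCACBCBAA
step 5: CBCCACBCBACBCCACBCCAACBCCACBCBACBCCACBCCAAACBCCACBCBACBCCACBCCAACBCCACBCBACBCCACBCCAAA
step 6: CBCCACBCBACBCCACBCCAACBCCACBCBACBCCACBCBAACBCCACBCBACBCCAC…BCBACBCCACBCBAACBCCACBCBACBCCACBCCAACBCCACBCBACBCCACBCBAAA  (len 170)
step 7: CBCCACBCBACBCCACBCCAACBCCACBCBACBCCACBCBAACBCCACBCBACBCCAC…CBACBCCACBCBAACBCCACBCBACBCCACBCCAACBCCACBCBACBCCACBCCAAAA  (len 342)
step 8: CBCCACBCBACBCCACBCCAACBCCACBCBACBCCACBCBAACBCCACBCBACBCCAC…CBACBCCACBCBAACBCCACBCBACBCCACBCCAACBCCACBCBACBCCACBCBAAAA  (len 682)
step 9: CBCCACBCBACBCCACBCCAACBCCACBCBACBCCACBCBAACBCCACBCBACBCCAC…BACBCCACBCBAACBCCACBCBACBCCACBCCAACBCCACBCBACBCCACBCCAAAAA  (len 1366)
step 10: CBCCACBCBACBCCACBCCAACBCCACBCBACBCCACBCBAACBCCACBCBACBCCAC…BACBCCACBCBAACBCCACBCBACBCCACBCCAACBCCACBCBACBCCACBCBAAAAA  (len 2730)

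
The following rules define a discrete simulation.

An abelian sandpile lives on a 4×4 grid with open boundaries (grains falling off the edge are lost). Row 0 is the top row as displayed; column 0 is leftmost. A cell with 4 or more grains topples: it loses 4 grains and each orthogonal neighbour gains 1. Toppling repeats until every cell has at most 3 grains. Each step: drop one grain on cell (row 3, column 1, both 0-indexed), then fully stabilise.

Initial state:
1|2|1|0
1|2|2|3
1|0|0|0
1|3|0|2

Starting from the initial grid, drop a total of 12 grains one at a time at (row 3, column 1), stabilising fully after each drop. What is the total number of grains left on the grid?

24

[0] 1|2|1|0
1|2|2|3
1|0|0|0
1|3|0|2
[1] 1|2|1|0
1|2|2|3
1|1|0|0
2|0|1|2
[2] 1|2|1|0
1|2|2|3
1|1|0|0
2|1|1|2
[3] 1|2|1|0
1|2|2|3
1|1|0|0
2|2|1|2
[4] 1|2|1|0
1|2|2|3
1|1|0|0
2|3|1|2
[5] 1|2|1|0
1|2|2|3
1|2|0|0
3|0|2|2
[6] 1|2|1|0
1|2|2|3
1|2|0|0
3|1|2|2
[7] 1|2|1|0
1|2|2|3
1|2|0|0
3|2|2|2
[8] 1|2|1|0
1|2|2|3
1|2|0|0
3|3|2|2
[9] 1|2|1|0
1|2|2|3
2|3|0|0
0|1|3|2
[10] 1|2|1|0
1|2|2|3
2|3|0|0
0|2|3|2
[11] 1|2|1|0
1|2|2|3
2|3|0|0
0|3|3|2
[12] 1|2|1|0
1|3|2|3
3|0|2|0
1|2|0|3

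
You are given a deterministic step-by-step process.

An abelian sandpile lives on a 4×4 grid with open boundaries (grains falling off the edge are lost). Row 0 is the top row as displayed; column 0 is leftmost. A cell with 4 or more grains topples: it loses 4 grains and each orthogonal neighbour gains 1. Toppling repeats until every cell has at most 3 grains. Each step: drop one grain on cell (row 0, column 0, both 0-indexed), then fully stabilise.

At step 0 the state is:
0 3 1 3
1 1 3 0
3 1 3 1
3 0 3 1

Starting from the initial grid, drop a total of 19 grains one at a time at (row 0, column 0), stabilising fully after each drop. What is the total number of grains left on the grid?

25

[0] 0 3 1 3
1 1 3 0
3 1 3 1
3 0 3 1
[1] 1 3 1 3
1 1 3 0
3 1 3 1
3 0 3 1
[2] 2 3 1 3
1 1 3 0
3 1 3 1
3 0 3 1
[3] 3 3 1 3
1 1 3 0
3 1 3 1
3 0 3 1
[4] 1 0 2 3
2 2 3 0
3 1 3 1
3 0 3 1
[5] 2 0 2 3
2 2 3 0
3 1 3 1
3 0 3 1
[6] 3 0 2 3
2 2 3 0
3 1 3 1
3 0 3 1
[7] 0 1 2 3
3 2 3 0
3 1 3 1
3 0 3 1
[8] 1 1 2 3
3 2 3 0
3 1 3 1
3 0 3 1
[9] 2 1 2 3
3 2 3 0
3 1 3 1
3 0 3 1
[10] 3 1 2 3
3 2 3 0
3 1 3 1
3 0 3 1
[11] 1 2 2 3
1 3 3 0
1 2 3 1
0 1 3 1
[12] 2 2 2 3
1 3 3 0
1 2 3 1
0 1 3 1
[13] 3 2 2 3
1 3 3 0
1 2 3 1
0 1 3 1
[14] 0 3 2 3
2 3 3 0
1 2 3 1
0 1 3 1
[15] 1 3 2 3
2 3 3 0
1 2 3 1
0 1 3 1
[16] 2 3 2 3
2 3 3 0
1 2 3 1
0 1 3 1
[17] 3 3 2 3
2 3 3 0
1 2 3 1
0 1 3 1
[18] 2 2 1 0
0 3 2 2
3 0 2 2
0 3 0 2
[19] 3 2 1 0
0 3 2 2
3 0 2 2
0 3 0 2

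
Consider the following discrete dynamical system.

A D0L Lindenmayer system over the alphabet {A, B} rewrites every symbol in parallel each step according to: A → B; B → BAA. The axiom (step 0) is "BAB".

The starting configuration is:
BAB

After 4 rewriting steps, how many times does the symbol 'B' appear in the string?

gen 0: BAB
gen 1: BAABBAA
gen 2: BAABBBAABAABB
gen 3: BAABBBAABAABAABBBAABBBAABAA
gen 4: BAABBBAABAABAABBBAABBBAABBBAABAABAABBBAABAABAABBBAABB

27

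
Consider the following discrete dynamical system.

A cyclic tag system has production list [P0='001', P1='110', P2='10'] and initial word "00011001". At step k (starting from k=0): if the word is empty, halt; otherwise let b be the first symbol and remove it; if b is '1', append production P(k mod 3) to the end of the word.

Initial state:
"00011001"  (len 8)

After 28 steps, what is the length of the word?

gen 0: "00011001"  (len 8)
gen 1: "0011001"  (len 7)
gen 2: "011001"  (len 6)
gen 3: "11001"  (len 5)
gen 4: "1001001"  (len 7)
gen 5: "001001110"  (len 9)
gen 6: "01001110"  (len 8)
gen 7: "1001110"  (len 7)
gen 8: "001110110"  (len 9)
gen 9: "01110110"  (len 8)
gen 10: "1110110"  (len 7)
gen 11: "110110110"  (len 9)
gen 12: "1011011010"  (len 10)
gen 13: "011011010001"  (len 12)
gen 14: "11011010001"  (len 11)
gen 15: "101101000110"  (len 12)
gen 16: "01101000110001"  (len 14)
gen 17: "1101000110001"  (len 13)
gen 18: "10100011000110"  (len 14)
gen 19: "0100011000110001"  (len 16)
gen 20: "100011000110001"  (len 15)
gen 21: "0001100011000110"  (len 16)
gen 22: "001100011000110"  (len 15)
gen 23: "01100011000110"  (len 14)
gen 24: "1100011000110"  (len 13)
gen 25: "100011000110001"  (len 15)
gen 26: "00011000110001110"  (len 17)
gen 27: "0011000110001110"  (len 16)
gen 28: "011000110001110"  (len 15)

15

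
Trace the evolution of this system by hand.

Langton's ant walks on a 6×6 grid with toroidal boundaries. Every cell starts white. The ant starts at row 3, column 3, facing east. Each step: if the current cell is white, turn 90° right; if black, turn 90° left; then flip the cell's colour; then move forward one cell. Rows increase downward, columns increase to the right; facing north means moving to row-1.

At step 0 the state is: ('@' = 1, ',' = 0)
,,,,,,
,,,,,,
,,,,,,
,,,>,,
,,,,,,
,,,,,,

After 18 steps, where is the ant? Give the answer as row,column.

t=0: ,,,,,,
,,,,,,
,,,,,,
,,,>,,
,,,,,,
,,,,,,
t=1: ,,,,,,
,,,,,,
,,,,,,
,,,@,,
,,,v,,
,,,,,,
t=2: ,,,,,,
,,,,,,
,,,,,,
,,,@,,
,,<@,,
,,,,,,
t=3: ,,,,,,
,,,,,,
,,,,,,
,,^@,,
,,@@,,
,,,,,,
t=4: ,,,,,,
,,,,,,
,,,,,,
,,@>,,
,,@@,,
,,,,,,
t=5: ,,,,,,
,,,,,,
,,,^,,
,,@,,,
,,@@,,
,,,,,,
t=6: ,,,,,,
,,,,,,
,,,@>,
,,@,,,
,,@@,,
,,,,,,
t=7: ,,,,,,
,,,,,,
,,,@@,
,,@,v,
,,@@,,
,,,,,,
t=8: ,,,,,,
,,,,,,
,,,@@,
,,@<@,
,,@@,,
,,,,,,
t=9: ,,,,,,
,,,,,,
,,,^@,
,,@@@,
,,@@,,
,,,,,,
t=10: ,,,,,,
,,,,,,
,,<,@,
,,@@@,
,,@@,,
,,,,,,
t=11: ,,,,,,
,,^,,,
,,@,@,
,,@@@,
,,@@,,
,,,,,,
t=12: ,,,,,,
,,@>,,
,,@,@,
,,@@@,
,,@@,,
,,,,,,
t=13: ,,,,,,
,,@@,,
,,@v@,
,,@@@,
,,@@,,
,,,,,,
t=14: ,,,,,,
,,@@,,
,,<@@,
,,@@@,
,,@@,,
,,,,,,
t=15: ,,,,,,
,,@@,,
,,,@@,
,,v@@,
,,@@,,
,,,,,,
t=16: ,,,,,,
,,@@,,
,,,@@,
,,,>@,
,,@@,,
,,,,,,
t=17: ,,,,,,
,,@@,,
,,,^@,
,,,,@,
,,@@,,
,,,,,,
t=18: ,,,,,,
,,@@,,
,,<,@,
,,,,@,
,,@@,,
,,,,,,

2,2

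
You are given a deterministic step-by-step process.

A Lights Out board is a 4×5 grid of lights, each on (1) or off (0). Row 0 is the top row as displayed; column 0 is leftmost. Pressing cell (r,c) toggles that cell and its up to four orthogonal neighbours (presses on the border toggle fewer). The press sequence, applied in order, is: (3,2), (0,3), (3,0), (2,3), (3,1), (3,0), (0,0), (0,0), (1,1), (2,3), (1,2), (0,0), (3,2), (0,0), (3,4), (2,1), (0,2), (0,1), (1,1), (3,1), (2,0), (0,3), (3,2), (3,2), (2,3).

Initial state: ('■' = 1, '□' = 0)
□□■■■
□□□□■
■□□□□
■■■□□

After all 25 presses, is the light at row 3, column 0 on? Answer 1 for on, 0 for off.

0

step 0: □□■■■
□□□□■
■□□□□
■■■□□
step 1: □□■■■
□□□□■
■□■□□
■□□■□
step 2: □□□□□
□□□■■
■□■□□
■□□■□
step 3: □□□□□
□□□■■
□□■□□
□■□■□
step 4: □□□□□
□□□□■
□□□■■
□■□□□
step 5: □□□□□
□□□□■
□■□■■
■□■□□
step 6: □□□□□
□□□□■
■■□■■
□■■□□
step 7: ■■□□□
■□□□■
■■□■■
□■■□□
step 8: □□□□□
□□□□■
■■□■■
□■■□□
step 9: □■□□□
■■■□■
■□□■■
□■■□□
step 10: □■□□□
■■■■■
■□■□□
□■■■□
step 11: □■■□□
■□□□■
■□□□□
□■■■□
step 12: ■□■□□
□□□□■
■□□□□
□■■■□
step 13: ■□■□□
□□□□■
■□■□□
□□□□□
step 14: □■■□□
■□□□■
■□■□□
□□□□□
step 15: □■■□□
■□□□■
■□■□■
□□□■■
step 16: □■■□□
■■□□■
□■□□■
□■□■■
step 17: □□□■□
■■■□■
□■□□■
□■□■■
step 18: ■■■■□
■□■□■
□■□□■
□■□■■
step 19: ■□■■□
□■□□■
□□□□■
□■□■■
step 20: ■□■■□
□■□□■
□■□□■
■□■■■
step 21: ■□■■□
■■□□■
■□□□■
□□■■■
step 22: ■□□□■
■■□■■
■□□□■
□□■■■
step 23: ■□□□■
■■□■■
■□■□■
□■□□■
step 24: ■□□□■
■■□■■
■□□□■
□□■■■
step 25: ■□□□■
■■□□■
■□■■□
□□■□■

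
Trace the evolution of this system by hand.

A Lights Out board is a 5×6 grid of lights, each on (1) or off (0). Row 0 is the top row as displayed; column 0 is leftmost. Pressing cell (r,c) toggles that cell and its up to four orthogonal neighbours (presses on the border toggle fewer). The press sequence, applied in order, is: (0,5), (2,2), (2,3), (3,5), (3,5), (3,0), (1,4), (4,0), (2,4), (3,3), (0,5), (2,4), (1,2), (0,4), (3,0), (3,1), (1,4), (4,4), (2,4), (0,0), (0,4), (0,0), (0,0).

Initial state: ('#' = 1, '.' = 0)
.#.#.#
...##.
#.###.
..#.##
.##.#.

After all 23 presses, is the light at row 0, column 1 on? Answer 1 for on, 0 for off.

0

t=0: .#.#.#
...##.
#.###.
..#.##
.##.#.
t=1: .#.##.
...###
#.###.
..#.##
.##.#.
t=2: .#.##.
..####
##..#.
....##
.##.#.
t=3: .#.##.
..#.##
####..
...###
.##.#.
t=4: .#.##.
..#.##
####.#
...#..
.##.##
t=5: .#.##.
..#.##
####..
...###
.##.#.
t=6: .#.##.
..#.##
.###..
##.###
###.#.
t=7: .#.#..
..##..
.####.
##.###
###.#.
t=8: .#.#..
..##..
.####.
.#.###
..#.#.
t=9: .#.#..
..###.
.##..#
.#.#.#
..#.#.
t=10: .#.#..
..###.
.###.#
.##.##
..###.
t=11: .#.###
..####
.###.#
.##.##
..###.
t=12: .#.###
..##.#
.##.#.
.##..#
..###.
t=13: .#####
.#...#
.#..#.
.##..#
..###.
t=14: .##...
.#..##
.#..#.
.##..#
..###.
t=15: .##...
.#..##
##..#.
#.#..#
#.###.
t=16: .##...
.#..##
#...#.
.#...#
#####.
t=17: .##.#.
.#.#..
#.....
.#...#
#####.
t=18: .##.#.
.#.#..
#.....
.#..##
###..#
t=19: .##.#.
.#.##.
#..###
.#...#
###..#
t=20: #.#.#.
##.##.
#..###
.#...#
###..#
t=21: #.##.#
##.#..
#..###
.#...#
###..#
t=22: .###.#
.#.#..
#..###
.#...#
###..#
t=23: #.##.#
##.#..
#..###
.#...#
###..#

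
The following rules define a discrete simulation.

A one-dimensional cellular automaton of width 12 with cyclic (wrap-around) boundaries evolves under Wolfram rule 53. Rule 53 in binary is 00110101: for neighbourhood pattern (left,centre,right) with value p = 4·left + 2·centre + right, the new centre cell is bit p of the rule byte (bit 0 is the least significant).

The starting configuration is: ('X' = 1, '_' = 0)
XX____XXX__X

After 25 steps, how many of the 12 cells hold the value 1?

4

k=0  XX____XXX__X
k=1  __XXX____X__
k=2  X____XXX_XXX
k=3  _XXX____X___
k=4  ____XXX_XXXX
k=5  XXX____X____
k=6  ___XXX_XXXX_
k=7  XX____X____X
k=8  __XXX_XXXX__
k=9  X____X____XX
k=10  _XXX_XXXX___
k=11  ____X____XXX
k=12  XXX_XXXX____
k=13  ___X____XXX_
k=14  XX_XXXX____X
k=15  __X____XXX__
k=16  X_XXXX____XX
k=17  _X____XXX___
k=18  _XXXX____XXX
k=19  X____XXX____
k=20  XXXX____XXX_
k=21  ____XXX____X
k=22  XXX____XXX_X
k=23  ___XXX____X_
k=24  XX____XXX_XX
k=25  __XXX____X__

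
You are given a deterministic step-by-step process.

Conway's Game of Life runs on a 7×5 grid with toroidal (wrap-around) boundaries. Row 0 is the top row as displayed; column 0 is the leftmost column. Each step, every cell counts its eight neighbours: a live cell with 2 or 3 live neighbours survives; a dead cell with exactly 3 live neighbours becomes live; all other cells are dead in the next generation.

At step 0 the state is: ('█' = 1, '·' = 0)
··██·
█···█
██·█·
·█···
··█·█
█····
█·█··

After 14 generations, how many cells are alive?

30

t=0: ··██·
█···█
██·█·
·█···
··█·█
█····
█·█··
t=1: █·██·
█····
·██··
·█·██
██···
█··██
··███
t=2: █·█··
█··██
·████
···██
·█···
·····
·····
t=3: ██·█·
·····
·█···
·█··█
·····
·····
·····
t=4: ·····
███··
█····
█····
·····
·····
·····
t=5: ·█···
██···
█···█
·····
·····
·····
·····
t=6: ██···
·█··█
██··█
·····
·····
·····
·····
t=7: ██···
··█·█
·█··█
█····
·····
·····
·····
t=8: ██···
··███
·█·██
█····
·····
·····
·····
t=9: █████
·····
·█···
█···█
·····
·····
·····
t=10: █████
···██
█····
█····
·····
·····
█████
t=11: ·····
·····
█····
·····
·····
█████
·····
t=12: ·····
·····
·····
·····
█████
█████
█████
t=13: █████
·····
·····
█████
·····
·····
·····
t=14: █████
█████
█████
█████
█████
·····
█████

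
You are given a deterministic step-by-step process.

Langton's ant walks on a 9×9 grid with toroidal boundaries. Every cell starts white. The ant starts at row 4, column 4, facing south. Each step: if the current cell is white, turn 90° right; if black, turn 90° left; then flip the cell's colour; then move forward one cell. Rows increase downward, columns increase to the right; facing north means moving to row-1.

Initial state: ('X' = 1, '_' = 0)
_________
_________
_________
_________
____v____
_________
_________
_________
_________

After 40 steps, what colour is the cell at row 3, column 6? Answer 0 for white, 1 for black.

0

k=0  _________
_________
_________
_________
____v____
_________
_________
_________
_________
k=1  _________
_________
_________
_________
___<X____
_________
_________
_________
_________
k=2  _________
_________
_________
___^_____
___XX____
_________
_________
_________
_________
k=3  _________
_________
_________
___X>____
___XX____
_________
_________
_________
_________
k=4  _________
_________
_________
___XX____
___Xv____
_________
_________
_________
_________
k=5  _________
_________
_________
___XX____
___X_>___
_________
_________
_________
_________
k=6  _________
_________
_________
___XX____
___X_X___
_____v___
_________
_________
_________
k=7  _________
_________
_________
___XX____
___X_X___
____<X___
_________
_________
_________
k=8  _________
_________
_________
___XX____
___X^X___
____XX___
_________
_________
_________
k=9  _________
_________
_________
___XX____
___XX>___
____XX___
_________
_________
_________
k=10  _________
_________
_________
___XX^___
___XX____
____XX___
_________
_________
_________
k=11  _________
_________
_________
___XXX>__
___XX____
____XX___
_________
_________
_________
k=12  _________
_________
_________
___XXXX__
___XX_v__
____XX___
_________
_________
_________
k=13  _________
_________
_________
___XXXX__
___XX<X__
____XX___
_________
_________
_________
k=14  _________
_________
_________
___XX^X__
___XXXX__
____XX___
_________
_________
_________
k=15  _________
_________
_________
___X<_X__
___XXXX__
____XX___
_________
_________
_________
k=16  _________
_________
_________
___X__X__
___XvXX__
____XX___
_________
_________
_________
k=17  _________
_________
_________
___X__X__
___X_>X__
____XX___
_________
_________
_________
k=18  _________
_________
_________
___X_^X__
___X__X__
____XX___
_________
_________
_________
k=19  _________
_________
_________
___X_X>__
___X__X__
____XX___
_________
_________
_________
k=20  _________
_________
______^__
___X_X___
___X__X__
____XX___
_________
_________
_________
k=21  _________
_________
______X>_
___X_X___
___X__X__
____XX___
_________
_________
_________
k=22  _________
_________
______XX_
___X_X_v_
___X__X__
____XX___
_________
_________
_________
k=23  _________
_________
______XX_
___X_X<X_
___X__X__
____XX___
_________
_________
_________
k=24  _________
_________
______^X_
___X_XXX_
___X__X__
____XX___
_________
_________
_________
k=25  _________
_________
_____<_X_
___X_XXX_
___X__X__
____XX___
_________
_________
_________
k=26  _________
_____^___
_____X_X_
___X_XXX_
___X__X__
____XX___
_________
_________
_________
k=27  _________
_____X>__
_____X_X_
___X_XXX_
___X__X__
____XX___
_________
_________
_________
k=28  _________
_____XX__
_____XvX_
___X_XXX_
___X__X__
____XX___
_________
_________
_________
k=29  _________
_____XX__
_____<XX_
___X_XXX_
___X__X__
____XX___
_________
_________
_________
k=30  _________
_____XX__
______XX_
___X_vXX_
___X__X__
____XX___
_________
_________
_________
k=31  _________
_____XX__
______XX_
___X__>X_
___X__X__
____XX___
_________
_________
_________
k=32  _________
_____XX__
______^X_
___X___X_
___X__X__
____XX___
_________
_________
_________
k=33  _________
_____XX__
_____<_X_
___X___X_
___X__X__
____XX___
_________
_________
_________
k=34  _________
_____^X__
_____X_X_
___X___X_
___X__X__
____XX___
_________
_________
_________
k=35  _________
____<_X__
_____X_X_
___X___X_
___X__X__
____XX___
_________
_________
_________
k=36  ____^____
____X_X__
_____X_X_
___X___X_
___X__X__
____XX___
_________
_________
_________
k=37  ____X>___
____X_X__
_____X_X_
___X___X_
___X__X__
____XX___
_________
_________
_________
k=38  ____XX___
____XvX__
_____X_X_
___X___X_
___X__X__
____XX___
_________
_________
_________
k=39  ____XX___
____<XX__
_____X_X_
___X___X_
___X__X__
____XX___
_________
_________
_________
k=40  ____XX___
_____XX__
____vX_X_
___X___X_
___X__X__
____XX___
_________
_________
_________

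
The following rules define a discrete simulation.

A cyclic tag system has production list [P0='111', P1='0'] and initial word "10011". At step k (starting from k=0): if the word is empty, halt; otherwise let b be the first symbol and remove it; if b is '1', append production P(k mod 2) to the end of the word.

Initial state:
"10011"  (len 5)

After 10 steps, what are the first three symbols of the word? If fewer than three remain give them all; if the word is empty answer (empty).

110

0) "10011"  (len 5)
1) "0011111"  (len 7)
2) "011111"  (len 6)
3) "11111"  (len 5)
4) "11110"  (len 5)
5) "1110111"  (len 7)
6) "1101110"  (len 7)
7) "101110111"  (len 9)
8) "011101110"  (len 9)
9) "11101110"  (len 8)
10) "11011100"  (len 8)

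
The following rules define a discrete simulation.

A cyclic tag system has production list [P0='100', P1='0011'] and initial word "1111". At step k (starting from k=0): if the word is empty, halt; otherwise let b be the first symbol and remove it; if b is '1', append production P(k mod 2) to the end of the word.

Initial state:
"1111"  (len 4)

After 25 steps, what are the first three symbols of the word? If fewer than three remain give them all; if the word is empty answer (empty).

k=0  "1111"  (len 4)
k=1  "111100"  (len 6)
k=2  "111000011"  (len 9)
k=3  "11000011100"  (len 11)
k=4  "10000111000011"  (len 14)
k=5  "0000111000011100"  (len 16)
k=6  "000111000011100"  (len 15)
k=7  "00111000011100"  (len 14)
k=8  "0111000011100"  (len 13)
k=9  "111000011100"  (len 12)
k=10  "110000111000011"  (len 15)
k=11  "10000111000011100"  (len 17)
k=12  "00001110000111000011"  (len 20)
k=13  "0001110000111000011"  (len 19)
k=14  "001110000111000011"  (len 18)
k=15  "01110000111000011"  (len 17)
k=16  "1110000111000011"  (len 16)
k=17  "110000111000011100"  (len 18)
k=18  "100001110000111000011"  (len 21)
k=19  "00001110000111000011100"  (len 23)
k=20  "0001110000111000011100"  (len 22)
k=21  "001110000111000011100"  (len 21)
k=22  "01110000111000011100"  (len 20)
k=23  "1110000111000011100"  (len 19)
k=24  "1100001110000111000011"  (len 22)
k=25  "100001110000111000011100"  (len 24)

100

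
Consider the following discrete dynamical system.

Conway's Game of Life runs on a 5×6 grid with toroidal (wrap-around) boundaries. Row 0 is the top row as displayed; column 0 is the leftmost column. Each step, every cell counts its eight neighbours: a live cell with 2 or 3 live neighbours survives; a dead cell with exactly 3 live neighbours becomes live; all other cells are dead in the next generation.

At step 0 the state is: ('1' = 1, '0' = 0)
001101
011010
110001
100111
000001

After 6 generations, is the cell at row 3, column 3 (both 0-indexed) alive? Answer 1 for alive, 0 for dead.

k=0  001101
011010
110001
100111
000001
k=1  111101
000010
000000
010000
001000
k=2  111111
111111
000000
000000
000100
k=3  000000
000000
111111
000000
110101
k=4  100000
111111
111111
000000
100000
k=5  001110
000000
000000
001110
000000
k=6  000100
000100
000100
000100
000000

1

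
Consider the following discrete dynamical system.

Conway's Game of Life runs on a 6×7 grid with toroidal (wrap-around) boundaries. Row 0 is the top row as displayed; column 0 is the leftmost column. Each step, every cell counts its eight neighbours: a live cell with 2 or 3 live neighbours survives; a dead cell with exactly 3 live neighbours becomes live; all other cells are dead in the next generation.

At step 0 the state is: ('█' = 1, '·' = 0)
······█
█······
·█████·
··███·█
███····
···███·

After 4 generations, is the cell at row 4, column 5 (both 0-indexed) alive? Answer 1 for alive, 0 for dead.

1

k=0  ······█
█······
·█████·
··███·█
███····
···███·
k=1  ····███
███████
██···██
······█
██····█
███████
k=2  ·······
··██···
···█···
·······
···██··
··██···
k=3  ·······
··██···
··██···
···██··
··███··
··███··
k=4  ····█··
··██···
·······
·······
·····█·
··█·█··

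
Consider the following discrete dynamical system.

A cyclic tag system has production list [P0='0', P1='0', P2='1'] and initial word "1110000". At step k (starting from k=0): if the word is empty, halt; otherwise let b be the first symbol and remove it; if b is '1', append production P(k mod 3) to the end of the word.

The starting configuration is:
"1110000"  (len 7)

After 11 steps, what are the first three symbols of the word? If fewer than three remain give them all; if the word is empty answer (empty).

(empty)

t=0: "1110000"  (len 7)
t=1: "1100000"  (len 7)
t=2: "1000000"  (len 7)
t=3: "0000001"  (len 7)
t=4: "000001"  (len 6)
t=5: "00001"  (len 5)
t=6: "0001"  (len 4)
t=7: "001"  (len 3)
t=8: "01"  (len 2)
t=9: "1"  (len 1)
t=10: "0"  (len 1)
t=11: (halted — word empty)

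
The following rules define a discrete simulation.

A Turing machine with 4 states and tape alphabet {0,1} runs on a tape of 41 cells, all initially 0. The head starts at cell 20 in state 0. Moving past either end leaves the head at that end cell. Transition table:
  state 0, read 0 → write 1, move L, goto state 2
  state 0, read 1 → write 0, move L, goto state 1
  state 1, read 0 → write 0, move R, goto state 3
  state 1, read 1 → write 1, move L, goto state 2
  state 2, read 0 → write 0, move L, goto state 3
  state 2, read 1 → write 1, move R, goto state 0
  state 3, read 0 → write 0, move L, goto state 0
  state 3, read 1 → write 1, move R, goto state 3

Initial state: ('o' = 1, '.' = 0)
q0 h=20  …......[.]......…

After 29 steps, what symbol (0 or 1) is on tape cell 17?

[0] q0 h=20  …......[.]......…
[1] q2 h=19  …......[.]o.....…
[2] q3 h=18  …......[.].o....…
[3] q0 h=17  …......[.]..o...…
[4] q2 h=16  …......[.]o..o..…
[5] q3 h=15  …......[.].o..o.…
[6] q0 h=14  …......[.]..o..o…
[7] q2 h=13  …......[.]o..o..…
[8] q3 h=12  …......[.].o..o.…
[9] q0 h=11  …......[.]..o..o…
[10] q2 h=10  …......[.]o..o..…
[11] q3 h= 9  …......[.].o..o.…
[12] q0 h= 8  …......[.]..o..o…
[13] q2 h= 7  …......[.]o..o..…
[14] q3 h= 6  |......[.].o..o.…
[15] q0 h= 5  |.....[.]..o..o…
[16] q2 h= 4  |....[.]o..o..…
[17] q3 h= 3  |...[.].o..o.…
[18] q0 h= 2  |..[.]..o..o…
[19] q2 h= 1  |.[.]o..o..…
[20] q3 h= 0  |[.].o..o.…
[21] q0 h= 0  |[.].o..o.…
[22] q2 h= 0  |[o].o..o.…
[23] q0 h= 1  |o[.]o..o..…
[24] q2 h= 0  |[o]oo..o.…
[25] q0 h= 1  |o[o]o..o..…
[26] q1 h= 0  |[o].o..o.…
[27] q2 h= 0  |[o].o..o.…
[28] q0 h= 1  |o[.]o..o..…
[29] q2 h= 0  |[o]oo..o.…

1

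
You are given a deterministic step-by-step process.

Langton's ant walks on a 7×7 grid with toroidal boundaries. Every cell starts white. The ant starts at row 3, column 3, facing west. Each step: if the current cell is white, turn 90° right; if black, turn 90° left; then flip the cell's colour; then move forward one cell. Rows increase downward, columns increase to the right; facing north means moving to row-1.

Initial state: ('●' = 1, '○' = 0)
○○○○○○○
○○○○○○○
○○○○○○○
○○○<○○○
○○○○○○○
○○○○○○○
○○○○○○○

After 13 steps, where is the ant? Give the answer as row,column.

[0] ○○○○○○○
○○○○○○○
○○○○○○○
○○○<○○○
○○○○○○○
○○○○○○○
○○○○○○○
[1] ○○○○○○○
○○○○○○○
○○○^○○○
○○○●○○○
○○○○○○○
○○○○○○○
○○○○○○○
[2] ○○○○○○○
○○○○○○○
○○○●>○○
○○○●○○○
○○○○○○○
○○○○○○○
○○○○○○○
[3] ○○○○○○○
○○○○○○○
○○○●●○○
○○○●v○○
○○○○○○○
○○○○○○○
○○○○○○○
[4] ○○○○○○○
○○○○○○○
○○○●●○○
○○○<●○○
○○○○○○○
○○○○○○○
○○○○○○○
[5] ○○○○○○○
○○○○○○○
○○○●●○○
○○○○●○○
○○○v○○○
○○○○○○○
○○○○○○○
[6] ○○○○○○○
○○○○○○○
○○○●●○○
○○○○●○○
○○<●○○○
○○○○○○○
○○○○○○○
[7] ○○○○○○○
○○○○○○○
○○○●●○○
○○^○●○○
○○●●○○○
○○○○○○○
○○○○○○○
[8] ○○○○○○○
○○○○○○○
○○○●●○○
○○●>●○○
○○●●○○○
○○○○○○○
○○○○○○○
[9] ○○○○○○○
○○○○○○○
○○○●●○○
○○●●●○○
○○●v○○○
○○○○○○○
○○○○○○○
[10] ○○○○○○○
○○○○○○○
○○○●●○○
○○●●●○○
○○●○>○○
○○○○○○○
○○○○○○○
[11] ○○○○○○○
○○○○○○○
○○○●●○○
○○●●●○○
○○●○●○○
○○○○v○○
○○○○○○○
[12] ○○○○○○○
○○○○○○○
○○○●●○○
○○●●●○○
○○●○●○○
○○○<●○○
○○○○○○○
[13] ○○○○○○○
○○○○○○○
○○○●●○○
○○●●●○○
○○●^●○○
○○○●●○○
○○○○○○○

4,3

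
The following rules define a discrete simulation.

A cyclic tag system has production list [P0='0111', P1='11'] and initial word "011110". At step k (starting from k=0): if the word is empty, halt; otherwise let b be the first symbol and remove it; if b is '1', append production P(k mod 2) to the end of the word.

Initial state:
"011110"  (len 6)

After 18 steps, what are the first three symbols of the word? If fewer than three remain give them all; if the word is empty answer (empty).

step 0: "011110"  (len 6)
step 1: "11110"  (len 5)
step 2: "111011"  (len 6)
step 3: "110110111"  (len 9)
step 4: "1011011111"  (len 10)
step 5: "0110111110111"  (len 13)
step 6: "110111110111"  (len 12)
step 7: "101111101110111"  (len 15)
step 8: "0111110111011111"  (len 16)
step 9: "111110111011111"  (len 15)
step 10: "1111011101111111"  (len 16)
step 11: "1110111011111110111"  (len 19)
step 12: "11011101111111011111"  (len 20)
step 13: "10111011111110111110111"  (len 23)
step 14: "011101111111011111011111"  (len 24)
step 15: "11101111111011111011111"  (len 23)
step 16: "110111111101111101111111"  (len 24)
step 17: "101111111011111011111110111"  (len 27)
step 18: "0111111101111101111111011111"  (len 28)

011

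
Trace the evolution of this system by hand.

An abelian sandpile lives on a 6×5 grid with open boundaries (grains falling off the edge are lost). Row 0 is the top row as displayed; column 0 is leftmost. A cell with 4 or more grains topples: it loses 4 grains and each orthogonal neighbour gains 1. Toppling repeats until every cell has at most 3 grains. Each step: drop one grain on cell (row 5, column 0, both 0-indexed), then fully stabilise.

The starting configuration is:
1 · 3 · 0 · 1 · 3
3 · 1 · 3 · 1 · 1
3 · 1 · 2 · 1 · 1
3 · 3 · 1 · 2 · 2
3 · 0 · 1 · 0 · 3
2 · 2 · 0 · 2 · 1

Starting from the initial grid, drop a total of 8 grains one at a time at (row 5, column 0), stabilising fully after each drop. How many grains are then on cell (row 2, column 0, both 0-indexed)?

1

t=0: 1 · 3 · 0 · 1 · 3
3 · 1 · 3 · 1 · 1
3 · 1 · 2 · 1 · 1
3 · 3 · 1 · 2 · 2
3 · 0 · 1 · 0 · 3
2 · 2 · 0 · 2 · 1
t=1: 1 · 3 · 0 · 1 · 3
3 · 1 · 3 · 1 · 1
3 · 1 · 2 · 1 · 1
3 · 3 · 1 · 2 · 2
3 · 0 · 1 · 0 · 3
3 · 2 · 0 · 2 · 1
t=2: 2 · 3 · 0 · 1 · 3
0 · 2 · 3 · 1 · 1
1 · 3 · 2 · 1 · 1
2 · 0 · 2 · 2 · 2
1 · 2 · 1 · 0 · 3
1 · 3 · 0 · 2 · 1
t=3: 2 · 3 · 0 · 1 · 3
0 · 2 · 3 · 1 · 1
1 · 3 · 2 · 1 · 1
2 · 0 · 2 · 2 · 2
1 · 2 · 1 · 0 · 3
2 · 3 · 0 · 2 · 1
t=4: 2 · 3 · 0 · 1 · 3
0 · 2 · 3 · 1 · 1
1 · 3 · 2 · 1 · 1
2 · 0 · 2 · 2 · 2
1 · 2 · 1 · 0 · 3
3 · 3 · 0 · 2 · 1
t=5: 2 · 3 · 0 · 1 · 3
0 · 2 · 3 · 1 · 1
1 · 3 · 2 · 1 · 1
2 · 0 · 2 · 2 · 2
2 · 3 · 1 · 0 · 3
1 · 0 · 1 · 2 · 1
t=6: 2 · 3 · 0 · 1 · 3
0 · 2 · 3 · 1 · 1
1 · 3 · 2 · 1 · 1
2 · 0 · 2 · 2 · 2
2 · 3 · 1 · 0 · 3
2 · 0 · 1 · 2 · 1
t=7: 2 · 3 · 0 · 1 · 3
0 · 2 · 3 · 1 · 1
1 · 3 · 2 · 1 · 1
2 · 0 · 2 · 2 · 2
2 · 3 · 1 · 0 · 3
3 · 0 · 1 · 2 · 1
t=8: 2 · 3 · 0 · 1 · 3
0 · 2 · 3 · 1 · 1
1 · 3 · 2 · 1 · 1
2 · 0 · 2 · 2 · 2
3 · 3 · 1 · 0 · 3
0 · 1 · 1 · 2 · 1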